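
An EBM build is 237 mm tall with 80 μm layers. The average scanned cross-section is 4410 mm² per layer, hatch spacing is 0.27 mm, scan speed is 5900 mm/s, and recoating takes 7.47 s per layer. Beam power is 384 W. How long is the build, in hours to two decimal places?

Number of layers: 237 / 0.08 → 2963 (rounded up).
Hatch length per layer: 4410 / 0.27 → 16333.3 mm.
Per-layer scan time: 16333.3 / 5900 → 2.7684 s.
Per-layer time: 2.7684 + 7.47 → 10.2384 s.
Total: 2963 × 10.2384 s = 30336.3792 s → 8.43 hours.

8.43 hours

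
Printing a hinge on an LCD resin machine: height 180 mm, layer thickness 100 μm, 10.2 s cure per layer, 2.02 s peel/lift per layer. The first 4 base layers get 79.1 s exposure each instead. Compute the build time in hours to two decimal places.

6.19 hours

Layers = ⌈180/0.1⌉ = 1800.
Base layers: 4 × (79.1 + 2.02) → 324.48 s.
Remaining layers = 1796 × (10.2 + 2.02) = 21947.12 s.
Total = 324.48 + 21947.12 = 22271.6 s = 6.19 hours.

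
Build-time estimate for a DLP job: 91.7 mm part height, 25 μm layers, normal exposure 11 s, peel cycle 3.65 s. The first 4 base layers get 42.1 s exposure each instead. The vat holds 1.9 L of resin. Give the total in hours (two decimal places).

Number of layers: 91.7 / 0.025 → 3668 (rounded up).
Base layers: 4 × (42.1 + 3.65) → 183 s.
Normal layers = 3664 × (11 + 3.65), so 53677.6 s.
Total = 183 + 53677.6 = 53860.6 s = 14.96 hours.

14.96 hours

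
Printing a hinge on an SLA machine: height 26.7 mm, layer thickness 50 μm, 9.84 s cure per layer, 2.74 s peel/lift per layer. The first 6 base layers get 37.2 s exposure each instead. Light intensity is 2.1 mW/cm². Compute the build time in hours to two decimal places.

Layers = ⌈26.7/0.05⌉ = 534.
Bottom layers: 6 × (37.2 + 2.74) → 239.64 s.
Remaining layers = 528 × (9.84 + 2.74) = 6642.24 s.
Total = 239.64 + 6642.24 = 6881.88 s = 1.91 hours.

1.91 hours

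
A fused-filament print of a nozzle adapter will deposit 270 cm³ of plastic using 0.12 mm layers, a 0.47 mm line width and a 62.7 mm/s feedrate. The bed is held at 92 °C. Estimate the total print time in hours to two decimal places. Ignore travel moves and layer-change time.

Bead cross-section: 0.12 × 0.47 → 0.0564 mm².
Path length: 270000 mm³ / 0.0564 mm² → 4787234 mm.
Time extruding = 4787234 / 62.7 = 76351.4 s.
In the requested units: 76351.4 s = 21.21 hours.

21.21 hours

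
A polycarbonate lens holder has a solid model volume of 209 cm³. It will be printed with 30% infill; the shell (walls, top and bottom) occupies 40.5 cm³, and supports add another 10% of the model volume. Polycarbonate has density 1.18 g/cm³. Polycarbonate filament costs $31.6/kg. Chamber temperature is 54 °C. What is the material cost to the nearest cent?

Volume inside the shell = 209 − 40.5, so 168.5 cm³.
Infill volume: 0.30 × 168.5 → 50.55 cm³.
Support = 0.10 × 209 = 20.9 cm³.
Total printed volume = 40.5 + 50.55 + 20.9, so 111.95 cm³.
Mass = 111.95 × 1.18 = 132.101 g.
Cost = 132.101 g / 1000 × $31.6/kg = $4.17.

$4.17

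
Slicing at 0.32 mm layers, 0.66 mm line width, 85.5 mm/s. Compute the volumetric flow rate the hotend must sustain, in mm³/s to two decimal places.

A: 0.32 × 0.66 → 0.2112 mm².
Volumetric flow = 85.5 × 0.2112 = 18.06 mm³/s.

18.06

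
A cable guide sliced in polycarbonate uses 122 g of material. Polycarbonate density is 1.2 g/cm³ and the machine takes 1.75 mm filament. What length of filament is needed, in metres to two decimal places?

Extruded volume: 122/1.2 = 101.6667 cm³ (101666.7 mm³).
Cross-section of 1.75 mm filament: π·(1.75/2)² = 2.4053 mm².
L = V/A = 101666.7/2.4053 = 42267.78 mm → 42.27 m.

42.27 m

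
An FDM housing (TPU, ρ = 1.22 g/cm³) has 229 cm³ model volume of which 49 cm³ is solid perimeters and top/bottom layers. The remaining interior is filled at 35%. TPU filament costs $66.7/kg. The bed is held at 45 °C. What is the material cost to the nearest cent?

Interior volume = 229 − 49 = 180 cm³.
Deposited infill = 0.35 × 180 = 63 cm³.
Total extruded = 49 + 63, so 112 cm³.
Mass = 112 × 1.22 = 136.64 g.
At $66.7/kg: 136.64/1000 × 66.7 = $9.11.

$9.11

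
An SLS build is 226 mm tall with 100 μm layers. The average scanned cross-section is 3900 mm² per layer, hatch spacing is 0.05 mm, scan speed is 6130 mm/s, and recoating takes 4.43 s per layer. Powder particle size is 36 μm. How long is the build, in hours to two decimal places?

10.77 hours

Layer count = ceil(226 / 0.1) = 2260.
Per-layer scan distance = 3900 / 0.05, so 78000 mm.
Scan time per layer: 78000 / 6130 → 12.7243 s.
Layer cycle = 12.7243 + 4.43 = 17.1543 s.
2260 layers × 17.1543 s/layer = 38768.718 s, i.e. 10.77 hours.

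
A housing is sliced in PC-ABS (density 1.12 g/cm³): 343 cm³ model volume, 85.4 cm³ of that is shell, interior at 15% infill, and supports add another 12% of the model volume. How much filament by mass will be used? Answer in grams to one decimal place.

Interior volume: 343 − 85.4 → 257.6 cm³.
Infill deposited: 0.15 × 257.6 → 38.64 cm³.
Support = 0.12 × 343, so 41.16 cm³.
Deposited volume = 85.4 + 38.64 + 41.16 = 165.2 cm³.
Mass = 165.2 × 1.12, so 185.024 g.

185.0 g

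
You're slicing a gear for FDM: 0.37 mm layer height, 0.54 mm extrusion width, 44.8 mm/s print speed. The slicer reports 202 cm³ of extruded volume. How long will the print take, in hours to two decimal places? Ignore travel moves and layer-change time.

6.27 hours

Line area: 0.37 × 0.54 → 0.1998 mm².
Total extruded path = 202000/0.1998 = 1011011 mm.
Print-move time = 1011011 / 44.8, so 22567.2 s.
That's 22567.2 s → 6.27 hours.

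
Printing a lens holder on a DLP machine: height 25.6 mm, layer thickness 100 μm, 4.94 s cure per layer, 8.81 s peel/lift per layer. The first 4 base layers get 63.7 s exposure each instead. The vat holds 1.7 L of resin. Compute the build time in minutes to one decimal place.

62.6 minutes

Layer count = ceil(25.6 / 0.1) = 256.
Bottom layers = 4 × (63.7 + 8.81) = 290.04 s.
Regular layers = 252 × (4.94 + 8.81), so 3465 s.
Sum: 290.04 + 3465 = 3755.04 s → 62.6 minutes.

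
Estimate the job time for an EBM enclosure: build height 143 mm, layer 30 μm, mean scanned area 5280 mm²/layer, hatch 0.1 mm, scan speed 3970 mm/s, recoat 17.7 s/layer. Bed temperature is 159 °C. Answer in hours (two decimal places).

Number of layers: 143 / 0.03 → 4767 (rounded up).
Per-layer scan distance: 5280 / 0.1 → 52800 mm.
Per-layer scan time = 52800 / 3970 = 13.2997 s.
Layer cycle = 13.2997 + 17.7 = 30.9997 s.
4767 layers × 30.9997 s/layer = 147775.5699 s, i.e. 41.05 hours.

41.05 hours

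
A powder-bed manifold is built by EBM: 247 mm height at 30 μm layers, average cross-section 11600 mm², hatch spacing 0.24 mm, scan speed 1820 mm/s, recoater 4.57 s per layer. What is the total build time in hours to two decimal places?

71.19 hours

Layer count = ceil(247 / 0.03) = 8234.
Hatch length per layer = 11600 / 0.24 = 48333.3 mm.
Per-layer scan time = 48333.3 / 1820, so 26.5568 s.
Per-layer time: 26.5568 + 4.57 → 31.1268 s.
Total: 8234 × 31.1268 s = 256298.0712 s → 71.19 hours.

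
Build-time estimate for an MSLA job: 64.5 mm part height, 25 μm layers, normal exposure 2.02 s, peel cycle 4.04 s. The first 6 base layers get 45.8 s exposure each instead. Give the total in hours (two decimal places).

Layer count = ceil(64.5 / 0.025) = 2580.
Bottom layers = 6 × (45.8 + 4.04) = 299.04 s.
Normal layers = 2574 × (2.02 + 4.04) = 15598.44 s.
Sum: 299.04 + 15598.44 = 15897.48 s → 4.42 hours.

4.42 hours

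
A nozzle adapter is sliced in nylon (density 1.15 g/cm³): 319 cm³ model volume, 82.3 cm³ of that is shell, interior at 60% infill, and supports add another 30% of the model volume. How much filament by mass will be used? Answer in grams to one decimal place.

Infill region = 319 − 82.3 = 236.7 cm³.
Infill volume = 0.60 × 236.7 = 142.02 cm³.
Support = 0.30 × 319 = 95.7 cm³.
Total printed volume = 82.3 + 142.02 + 95.7 = 320.02 cm³.
Mass = 320.02 × 1.15 = 368.023 g.

368.0 g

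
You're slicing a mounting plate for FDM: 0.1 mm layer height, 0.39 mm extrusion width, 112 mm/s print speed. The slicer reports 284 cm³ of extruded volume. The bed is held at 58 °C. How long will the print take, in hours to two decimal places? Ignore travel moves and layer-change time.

Bead cross-section = 0.1 × 0.39, so 0.039 mm².
Path length: 284000 mm³ / 0.039 mm² → 7282051.3 mm.
Extrusion time = 7282051.3 / 112, so 65018.3 s.
65018.3 s = 18.06 hours.

18.06 hours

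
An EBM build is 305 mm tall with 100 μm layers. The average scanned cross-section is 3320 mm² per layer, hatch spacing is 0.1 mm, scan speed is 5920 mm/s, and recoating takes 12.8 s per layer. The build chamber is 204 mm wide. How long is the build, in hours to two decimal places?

15.60 hours

Layers = ⌈305/0.1⌉ = 3050.
Scan path per layer: 3320 / 0.1 → 33200 mm.
Scan time per layer = 33200 / 5920, so 5.6081 s.
Per-layer time = 5.6081 + 12.8, so 18.4081 s.
Total: 3050 × 18.4081 s = 56144.705 s → 15.60 hours.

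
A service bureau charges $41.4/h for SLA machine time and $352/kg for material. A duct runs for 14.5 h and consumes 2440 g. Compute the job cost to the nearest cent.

$1459.18

Time charge = 41.4 × 14.5 = $600.30.
Feedstock cost = 352 × 2440/1000 = $858.88.
Total = 600.30 + 858.88 = $1459.18.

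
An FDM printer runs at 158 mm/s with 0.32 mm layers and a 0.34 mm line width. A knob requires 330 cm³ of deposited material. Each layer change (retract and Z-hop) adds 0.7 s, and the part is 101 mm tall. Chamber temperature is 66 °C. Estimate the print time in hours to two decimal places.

Bead cross-section = 0.32 × 0.34 = 0.1088 mm².
Toolpath length = 330 cm³ / 0.1088 mm² = 330000 / 0.1088 = 3033088.2 mm.
Extrusion time = 3033088.2 / 158 = 19196.8 s.
Layers = ⌈101/0.32⌉ = 316.
Z-hop total = 316 × 0.7 = 221.2 s.
Total = 19196.8 + 221.2 = 19418 s = 5.39 hours.

5.39 hours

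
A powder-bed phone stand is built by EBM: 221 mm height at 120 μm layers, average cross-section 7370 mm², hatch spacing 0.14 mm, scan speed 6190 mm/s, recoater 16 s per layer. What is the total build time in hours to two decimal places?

12.54 hours

Layers = ⌈221/0.12⌉ = 1842.
Scan path per layer = 7370 / 0.14 = 52642.9 mm.
Per-layer scan time: 52642.9 / 6190 → 8.5045 s.
Layer cycle: 8.5045 + 16 → 24.5045 s.
1842 layers × 24.5045 s/layer = 45137.289 s, i.e. 12.54 hours.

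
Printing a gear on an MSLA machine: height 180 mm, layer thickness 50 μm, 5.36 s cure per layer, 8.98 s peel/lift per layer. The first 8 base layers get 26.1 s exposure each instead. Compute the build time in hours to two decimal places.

Layer count = ceil(180 / 0.05) = 3600.
Base layers = 8 × (26.1 + 8.98), so 280.64 s.
Remaining layers: 3592 × (5.36 + 8.98) → 51509.28 s.
Total = 280.64 + 51509.28 = 51789.92 s = 14.39 hours.

14.39 hours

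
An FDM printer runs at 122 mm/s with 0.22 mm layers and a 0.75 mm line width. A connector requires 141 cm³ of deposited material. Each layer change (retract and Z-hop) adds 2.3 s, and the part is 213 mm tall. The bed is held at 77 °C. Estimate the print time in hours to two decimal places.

2.56 hours

Bead cross-section = 0.22 × 0.75, so 0.165 mm².
Total extruded path = 141000/0.165 = 854545.5 mm.
Extrusion time: 854545.5 / 122 → 7004.5 s.
Layer count = ceil(213 / 0.22) = 969.
Z-hop total = 969 × 2.3 = 2228.7 s.
Altogether 7004.5 + 2228.7 = 9233.2 s, i.e. 2.56 hours.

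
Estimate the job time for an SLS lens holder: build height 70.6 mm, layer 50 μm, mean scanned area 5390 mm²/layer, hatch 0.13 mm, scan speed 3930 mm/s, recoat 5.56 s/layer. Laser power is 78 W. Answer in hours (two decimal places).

6.32 hours

Layer count = ceil(70.6 / 0.05) = 1412.
Per-layer scan distance: 5390 / 0.13 → 41461.5 mm.
Laser time per layer = 41461.5 / 3930, so 10.55 s.
Per-layer time = 10.55 + 5.56, so 16.11 s.
Total: 1412 × 16.11 s = 22747.32 s → 6.32 hours.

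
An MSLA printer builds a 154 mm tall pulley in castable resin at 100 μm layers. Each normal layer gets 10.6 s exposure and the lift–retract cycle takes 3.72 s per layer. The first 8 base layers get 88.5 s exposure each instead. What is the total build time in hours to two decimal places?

Layer count = ceil(154 / 0.1) = 1540.
Base layers: 8 × (88.5 + 3.72) → 737.76 s.
Normal layers = 1532 × (10.6 + 3.72) = 21938.24 s.
Sum: 737.76 + 21938.24 = 22676 s → 6.30 hours.

6.30 hours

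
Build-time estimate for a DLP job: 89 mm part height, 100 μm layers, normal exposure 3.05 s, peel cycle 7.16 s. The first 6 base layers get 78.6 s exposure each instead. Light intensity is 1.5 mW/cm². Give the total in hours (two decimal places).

2.65 hours

Layer count = ceil(89 / 0.1) = 890.
Burn-in layers = 6 × (78.6 + 7.16) = 514.56 s.
Regular layers: 884 × (3.05 + 7.16) → 9025.64 s.
Total = 514.56 + 9025.64 = 9540.2 s = 2.65 hours.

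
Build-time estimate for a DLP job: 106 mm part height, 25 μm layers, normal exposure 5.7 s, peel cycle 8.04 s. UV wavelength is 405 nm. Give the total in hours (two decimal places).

16.18 hours

Layers = ⌈106/0.025⌉ = 4240.
Per-layer time = 5.7 + 8.04, so 13.74 s.
Total = 4240 × 13.74 = 58257.6 s = 16.18 hours.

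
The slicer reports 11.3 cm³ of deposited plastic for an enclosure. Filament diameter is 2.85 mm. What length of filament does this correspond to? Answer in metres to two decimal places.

Cross-section of 2.85 mm filament: π·(2.85/2)² = 6.3794 mm².
Length = 11.3 cm³ / 6.3794 mm² = 11300 / 6.3794 = 1771.33 mm = 1.77 m.

1.77 m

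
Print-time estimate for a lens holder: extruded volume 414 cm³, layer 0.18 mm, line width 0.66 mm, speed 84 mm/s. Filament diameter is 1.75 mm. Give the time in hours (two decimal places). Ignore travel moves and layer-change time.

11.52 hours

Extrusion cross-section = 0.18 × 0.66 = 0.1188 mm².
Toolpath length = 414 cm³ / 0.1188 mm² = 414000 / 0.1188 = 3484848.5 mm.
Print-move time = 3484848.5 / 84, so 41486.3 s.
Converting: 41486.3 s = 11.52 hours.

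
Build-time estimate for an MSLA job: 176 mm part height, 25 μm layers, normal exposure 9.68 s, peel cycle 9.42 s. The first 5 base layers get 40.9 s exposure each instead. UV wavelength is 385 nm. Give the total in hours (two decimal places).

37.39 hours

Layers = ⌈176/0.025⌉ = 7040.
Bottom layers: 5 × (40.9 + 9.42) → 251.6 s.
Regular layers = 7035 × (9.68 + 9.42), so 134368.5 s.
Total = 251.6 + 134368.5 = 134620.1 s = 37.39 hours.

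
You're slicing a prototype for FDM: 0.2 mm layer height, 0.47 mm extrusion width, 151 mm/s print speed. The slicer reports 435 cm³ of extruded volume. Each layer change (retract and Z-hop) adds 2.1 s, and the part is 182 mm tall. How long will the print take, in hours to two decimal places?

Bead cross-section = 0.2 × 0.47 = 0.094 mm².
Total extruded path = 435000/0.094 = 4627659.6 mm.
Print-move time: 4627659.6 / 151 → 30646.8 s.
Layer count = ceil(182 / 0.2) = 910.
Layer-change overhead = 910 × 2.1, so 1911 s.
Total = 30646.8 + 1911 = 32557.8 s = 9.04 hours.

9.04 hours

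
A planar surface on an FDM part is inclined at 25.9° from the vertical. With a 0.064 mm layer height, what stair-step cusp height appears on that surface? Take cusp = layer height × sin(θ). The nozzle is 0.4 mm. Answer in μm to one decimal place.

28.0 μm

sin(25.9°) = 0.4368, so cusp = 0.064 × 0.4368 = 0.027955 mm → 28.0 μm.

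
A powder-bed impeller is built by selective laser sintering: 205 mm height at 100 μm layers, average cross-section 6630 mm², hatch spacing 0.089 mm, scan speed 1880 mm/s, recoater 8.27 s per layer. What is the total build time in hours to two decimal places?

27.27 hours

Layer count = ceil(205 / 0.1) = 2050.
Scan path per layer = 6630 / 0.089, so 74494.4 mm.
Per-layer scan time: 74494.4 / 1880 → 39.6247 s.
Layer cycle: 39.6247 + 8.27 → 47.8947 s.
Build time = 2050 × 47.8947 = 98184.135 s = 27.27 hours.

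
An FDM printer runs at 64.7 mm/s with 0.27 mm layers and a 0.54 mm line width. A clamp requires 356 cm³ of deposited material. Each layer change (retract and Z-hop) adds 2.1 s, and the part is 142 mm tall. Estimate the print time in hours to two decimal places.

Line area: 0.27 × 0.54 → 0.1458 mm².
Toolpath length = 356 cm³ / 0.1458 mm² = 356000 / 0.1458 = 2441701 mm.
Extrusion time = 2441701 / 64.7, so 37738.8 s.
Number of layers: 142 / 0.27 → 526 (rounded up).
Non-print overhead = 526 × 2.1 = 1104.6 s.
Total = 37738.8 + 1104.6 = 38843.4 s = 10.79 hours.

10.79 hours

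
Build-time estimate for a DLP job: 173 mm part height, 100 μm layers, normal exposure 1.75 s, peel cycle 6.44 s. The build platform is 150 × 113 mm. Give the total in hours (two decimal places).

3.94 hours

Number of layers: 173 / 0.1 → 1730 (rounded up).
Per-layer time: 1.75 + 6.44 → 8.19 s.
Total = 1730 × 8.19 = 14168.7 s = 3.94 hours.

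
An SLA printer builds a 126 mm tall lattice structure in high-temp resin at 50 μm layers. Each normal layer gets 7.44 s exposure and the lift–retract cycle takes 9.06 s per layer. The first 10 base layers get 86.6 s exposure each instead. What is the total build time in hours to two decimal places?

11.77 hours

Layer count = ceil(126 / 0.05) = 2520.
Bottom layers: 10 × (86.6 + 9.06) → 956.6 s.
Remaining layers = 2510 × (7.44 + 9.06) = 41415 s.
Sum: 956.6 + 41415 = 42371.6 s → 11.77 hours.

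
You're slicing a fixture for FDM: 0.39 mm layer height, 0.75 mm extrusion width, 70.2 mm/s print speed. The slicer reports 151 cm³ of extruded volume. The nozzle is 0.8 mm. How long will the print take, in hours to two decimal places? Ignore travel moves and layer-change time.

Bead cross-section: 0.39 × 0.75 → 0.2925 mm².
Toolpath length = 151 cm³ / 0.2925 mm² = 151000 / 0.2925 = 516239.3 mm.
Extrusion time = 516239.3 / 70.2 = 7353.8 s.
That's 7353.8 s → 2.04 hours.

2.04 hours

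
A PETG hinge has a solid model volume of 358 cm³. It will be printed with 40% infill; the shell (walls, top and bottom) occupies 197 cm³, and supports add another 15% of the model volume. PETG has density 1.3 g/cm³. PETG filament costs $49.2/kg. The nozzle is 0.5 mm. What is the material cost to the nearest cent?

$20.15

Infill region = 358 − 197, so 161 cm³.
Deposited infill = 0.40 × 161, so 64.4 cm³.
Support = 0.15 × 358 = 53.7 cm³.
Total printed volume = 197 + 64.4 + 53.7, so 315.1 cm³.
Mass = 315.1 × 1.3, so 409.63 g.
At $49.2/kg: 409.63/1000 × 49.2 = $20.15.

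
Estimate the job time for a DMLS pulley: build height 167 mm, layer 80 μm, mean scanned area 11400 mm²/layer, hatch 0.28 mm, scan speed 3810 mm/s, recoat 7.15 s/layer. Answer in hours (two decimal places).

10.34 hours

Layer count = ceil(167 / 0.08) = 2088.
Per-layer scan distance: 11400 / 0.28 → 40714.3 mm.
Per-layer scan time = 40714.3 / 3810, so 10.6862 s.
Layer cycle = 10.6862 + 7.15 = 17.8362 s.
Build time = 2088 × 17.8362 = 37241.9856 s = 10.34 hours.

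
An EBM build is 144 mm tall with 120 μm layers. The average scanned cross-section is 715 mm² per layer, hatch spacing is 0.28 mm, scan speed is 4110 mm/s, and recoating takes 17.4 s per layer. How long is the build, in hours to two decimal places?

Number of layers: 144 / 0.12 → 1200 (rounded up).
Scan path per layer = 715 / 0.28 = 2553.6 mm.
Beam time per layer: 2553.6 / 4110 → 0.6213 s.
Layer cycle = 0.6213 + 17.4 = 18.0213 s.
1200 layers × 18.0213 s/layer = 21625.56 s, i.e. 6.01 hours.

6.01 hours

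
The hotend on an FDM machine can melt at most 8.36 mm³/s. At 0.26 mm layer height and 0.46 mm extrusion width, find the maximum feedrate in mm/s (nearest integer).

70 mm/s

A: 0.26 × 0.46 → 0.1196 mm².
v_max = Q/A = 8.36/0.1196 = 69.90 mm/s → 70 mm/s.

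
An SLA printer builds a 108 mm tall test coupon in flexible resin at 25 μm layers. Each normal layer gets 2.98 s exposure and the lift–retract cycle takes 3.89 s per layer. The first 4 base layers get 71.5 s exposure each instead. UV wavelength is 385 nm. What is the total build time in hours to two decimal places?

8.32 hours

Layer count = ceil(108 / 0.025) = 4320.
Burn-in layers = 4 × (71.5 + 3.89) = 301.56 s.
Remaining layers: 4316 × (2.98 + 3.89) → 29650.92 s.
Sum: 301.56 + 29650.92 = 29952.48 s → 8.32 hours.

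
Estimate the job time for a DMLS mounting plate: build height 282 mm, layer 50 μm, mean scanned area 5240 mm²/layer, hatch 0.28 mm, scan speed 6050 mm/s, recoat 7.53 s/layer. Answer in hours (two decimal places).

16.64 hours

Layers = ⌈282/0.05⌉ = 5640.
Hatch length per layer = 5240 / 0.28, so 18714.3 mm.
Per-layer scan time = 18714.3 / 6050 = 3.0933 s.
Time per layer = 3.0933 + 7.53, so 10.6233 s.
Build time = 5640 × 10.6233 = 59915.412 s = 16.64 hours.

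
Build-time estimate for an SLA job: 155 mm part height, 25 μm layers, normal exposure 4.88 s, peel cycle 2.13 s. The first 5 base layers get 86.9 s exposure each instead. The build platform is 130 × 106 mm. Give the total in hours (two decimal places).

12.19 hours

Layer count = ceil(155 / 0.025) = 6200.
Base layers = 5 × (86.9 + 2.13) = 445.15 s.
Normal layers = 6195 × (4.88 + 2.13) = 43426.95 s.
Sum: 445.15 + 43426.95 = 43872.1 s → 12.19 hours.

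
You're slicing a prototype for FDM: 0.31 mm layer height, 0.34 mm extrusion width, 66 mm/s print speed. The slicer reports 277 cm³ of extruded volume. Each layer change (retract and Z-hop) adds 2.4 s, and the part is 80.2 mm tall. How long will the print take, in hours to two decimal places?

11.23 hours

Line area = 0.31 × 0.34 = 0.1054 mm².
Toolpath length = 277 cm³ / 0.1054 mm² = 277000 / 0.1054 = 2628083.5 mm.
Extrusion time = 2628083.5 / 66 = 39819.4 s.
Number of layers: 80.2 / 0.31 → 259 (rounded up).
Layer-change overhead: 259 × 2.4 → 621.6 s.
Total = 39819.4 + 621.6 = 40441 s = 11.23 hours.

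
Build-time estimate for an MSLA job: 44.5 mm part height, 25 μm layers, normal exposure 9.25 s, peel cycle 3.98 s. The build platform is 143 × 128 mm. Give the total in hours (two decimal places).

Layer count = ceil(44.5 / 0.025) = 1780.
Per-layer time: 9.25 + 3.98 → 13.23 s.
Total = 1780 × 13.23 = 23549.4 s = 6.54 hours.

6.54 hours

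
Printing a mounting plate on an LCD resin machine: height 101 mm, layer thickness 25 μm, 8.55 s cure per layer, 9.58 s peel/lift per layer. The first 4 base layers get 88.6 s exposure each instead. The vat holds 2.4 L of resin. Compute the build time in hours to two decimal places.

Layers = ⌈101/0.025⌉ = 4040.
Base layers = 4 × (88.6 + 9.58) = 392.72 s.
Normal layers = 4036 × (8.55 + 9.58), so 73172.68 s.
Total = 392.72 + 73172.68 = 73565.4 s = 20.43 hours.

20.43 hours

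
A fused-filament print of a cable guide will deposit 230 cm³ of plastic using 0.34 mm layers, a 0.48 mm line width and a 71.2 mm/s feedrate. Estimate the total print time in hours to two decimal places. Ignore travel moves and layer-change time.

5.50 hours

Line area = 0.34 × 0.48, so 0.1632 mm².
Toolpath length = 230 cm³ / 0.1632 mm² = 230000 / 0.1632 = 1409313.7 mm.
Time extruding: 1409313.7 / 71.2 → 19793.7 s.
That's 19793.7 s → 5.50 hours.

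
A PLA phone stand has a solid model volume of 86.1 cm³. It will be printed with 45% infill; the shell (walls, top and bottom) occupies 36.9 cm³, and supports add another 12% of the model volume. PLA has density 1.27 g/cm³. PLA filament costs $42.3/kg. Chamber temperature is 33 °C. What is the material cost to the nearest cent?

$3.73

Interior volume = 86.1 − 36.9, so 49.2 cm³.
Infill deposited: 0.45 × 49.2 → 22.14 cm³.
Support = 0.12 × 86.1 = 10.332 cm³.
Deposited volume: 36.9 + 22.14 + 10.332 → 69.372 cm³.
Mass: 69.372 × 1.27 → 88.10244 g.
At $42.3/kg: 88.10244/1000 × 42.3 = $3.73.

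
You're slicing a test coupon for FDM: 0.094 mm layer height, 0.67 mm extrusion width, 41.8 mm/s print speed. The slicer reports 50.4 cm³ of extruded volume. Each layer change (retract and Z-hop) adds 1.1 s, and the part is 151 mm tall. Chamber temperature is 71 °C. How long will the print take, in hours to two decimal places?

5.81 hours

Extrusion cross-section: 0.094 × 0.67 → 0.06298 mm².
Toolpath length = 50.4 cm³ / 0.06298 mm² = 50400 / 0.06298 = 800254 mm.
Extrusion time = 800254 / 41.8 = 19144.8 s.
Layers = ⌈151/0.094⌉ = 1607.
Layer-change overhead = 1607 × 1.1, so 1767.7 s.
Altogether 19144.8 + 1767.7 = 20912.5 s, i.e. 5.81 hours.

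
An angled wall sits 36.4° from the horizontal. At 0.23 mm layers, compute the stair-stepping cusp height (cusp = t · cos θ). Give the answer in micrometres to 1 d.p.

185.1 μm

Cusp = layer height × cos(36.4°) = 0.23 × 0.8049 = 0.185127 mm = 185.1 μm.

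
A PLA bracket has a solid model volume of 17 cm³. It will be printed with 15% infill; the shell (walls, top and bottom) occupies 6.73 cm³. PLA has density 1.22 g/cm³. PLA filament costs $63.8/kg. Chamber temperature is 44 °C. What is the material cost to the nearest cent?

Interior volume: 17 − 6.73 → 10.27 cm³.
Infill volume: 0.15 × 10.27 → 1.5405 cm³.
Total extruded = 6.73 + 1.5405 = 8.2705 cm³.
Mass = 8.2705 × 1.22, so 10.09001 g.
Cost = 10.09001 g / 1000 × $63.8/kg = $0.64.

$0.64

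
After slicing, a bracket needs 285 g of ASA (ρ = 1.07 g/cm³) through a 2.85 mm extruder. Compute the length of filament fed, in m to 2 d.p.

Extruded volume: 285/1.07 = 266.3551 cm³ (266355.1 mm³).
Cross-section of 2.85 mm filament: π·(2.85/2)² = 6.3794 mm².
Length = 266355.1 / 6.3794 = 41752.37 mm = 41.75 m.

41.75 m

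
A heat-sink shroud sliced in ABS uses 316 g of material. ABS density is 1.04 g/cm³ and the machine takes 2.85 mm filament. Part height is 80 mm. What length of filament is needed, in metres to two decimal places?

47.63 m

Volume = 316 g / 1.04 g·cm⁻³ = 303.8462 cm³ = 303846.2 mm³.
Cross-section of 2.85 mm filament: π·(2.85/2)² = 6.3794 mm².
Length = 303846.2 / 6.3794 = 47629.28 mm = 47.63 m.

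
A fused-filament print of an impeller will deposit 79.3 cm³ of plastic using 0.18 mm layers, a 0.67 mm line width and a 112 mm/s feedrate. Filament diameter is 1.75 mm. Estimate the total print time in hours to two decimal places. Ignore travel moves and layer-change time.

1.63 hours

Line area = 0.18 × 0.67, so 0.1206 mm².
Total extruded path = 79300/0.1206 = 657545.6 mm.
Time extruding = 657545.6 / 112, so 5870.9 s.
That's 5870.9 s → 1.63 hours.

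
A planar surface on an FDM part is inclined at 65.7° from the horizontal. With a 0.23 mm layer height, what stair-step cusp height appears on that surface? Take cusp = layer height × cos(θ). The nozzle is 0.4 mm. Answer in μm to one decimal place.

h_c = t·cos θ = 0.23 × 0.4115 = 0.094645 mm (94.6 μm).

94.6 μm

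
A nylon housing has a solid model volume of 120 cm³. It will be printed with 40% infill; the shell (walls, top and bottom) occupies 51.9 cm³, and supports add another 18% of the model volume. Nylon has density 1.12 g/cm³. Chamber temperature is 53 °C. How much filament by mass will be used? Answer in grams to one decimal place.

112.8 g

Interior volume = 120 − 51.9 = 68.1 cm³.
Infill volume = 0.40 × 68.1 = 27.24 cm³.
Support: 0.18 × 120 → 21.6 cm³.
Deposited volume = 51.9 + 27.24 + 21.6 = 100.74 cm³.
Mass = 100.74 × 1.12 = 112.8288 g.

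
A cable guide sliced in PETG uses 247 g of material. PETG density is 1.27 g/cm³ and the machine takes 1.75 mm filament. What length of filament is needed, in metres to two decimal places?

80.86 m

Volume = 247 g / 1.27 g·cm⁻³ = 194.4882 cm³ = 194488.2 mm³.
Filament cross-section = π × (1.75/2)² = 2.4053 mm².
L = V/A = 194488.2/2.4053 = 80858.19 mm → 80.86 m.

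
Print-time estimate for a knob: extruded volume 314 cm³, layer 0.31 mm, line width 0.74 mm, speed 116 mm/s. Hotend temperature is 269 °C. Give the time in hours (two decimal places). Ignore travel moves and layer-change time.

Extrusion cross-section: 0.31 × 0.74 → 0.2294 mm².
Toolpath length = 314 cm³ / 0.2294 mm² = 314000 / 0.2294 = 1368788.1 mm.
Time extruding = 1368788.1 / 116, so 11799.9 s.
That's 11799.9 s → 3.28 hours.

3.28 hours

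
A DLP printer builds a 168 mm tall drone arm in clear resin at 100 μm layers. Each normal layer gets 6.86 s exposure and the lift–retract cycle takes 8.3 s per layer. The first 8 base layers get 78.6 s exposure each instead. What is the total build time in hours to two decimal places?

Layers = ⌈168/0.1⌉ = 1680.
Bottom layers: 8 × (78.6 + 8.3) → 695.2 s.
Remaining layers = 1672 × (6.86 + 8.3), so 25347.52 s.
Sum: 695.2 + 25347.52 = 26042.72 s → 7.23 hours.

7.23 hours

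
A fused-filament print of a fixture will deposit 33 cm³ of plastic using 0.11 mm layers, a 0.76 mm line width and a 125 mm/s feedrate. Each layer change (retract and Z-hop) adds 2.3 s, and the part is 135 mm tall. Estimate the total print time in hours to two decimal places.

1.66 hours

Line area: 0.11 × 0.76 → 0.0836 mm².
Toolpath length = 33 cm³ / 0.0836 mm² = 33000 / 0.0836 = 394736.8 mm.
Time extruding = 394736.8 / 125, so 3157.9 s.
Number of layers: 135 / 0.11 → 1228 (rounded up).
Z-hop total: 1228 × 2.3 → 2824.4 s.
Altogether 3157.9 + 2824.4 = 5982.3 s, i.e. 1.66 hours.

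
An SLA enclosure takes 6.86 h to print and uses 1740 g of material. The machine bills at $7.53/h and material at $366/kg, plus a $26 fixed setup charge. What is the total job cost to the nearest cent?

$714.50

Time charge: 7.53 × 6.86 → $51.6558.
Material charge = 366 × 1740/1000 = $636.84.
Total = 51.6558 + 636.84 + 26 = 714.4958 ≈ $714.50.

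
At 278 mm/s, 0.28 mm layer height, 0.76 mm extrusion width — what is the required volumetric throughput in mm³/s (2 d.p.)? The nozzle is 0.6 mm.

59.16

A: 0.28 × 0.76 → 0.2128 mm².
Q = v·A = 278 × 0.2128 = 59.16 mm³/s.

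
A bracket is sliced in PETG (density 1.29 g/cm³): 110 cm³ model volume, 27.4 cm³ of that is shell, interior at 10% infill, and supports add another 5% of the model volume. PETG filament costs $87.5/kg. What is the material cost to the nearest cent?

$4.65

Volume inside the shell = 110 − 27.4 = 82.6 cm³.
Deposited infill: 0.10 × 82.6 → 8.26 cm³.
Support = 0.05 × 110 = 5.5 cm³.
Deposited volume = 27.4 + 8.26 + 5.5 = 41.16 cm³.
Mass = 41.16 × 1.29 = 53.0964 g.
At $87.5/kg: 53.0964/1000 × 87.5 = $4.65.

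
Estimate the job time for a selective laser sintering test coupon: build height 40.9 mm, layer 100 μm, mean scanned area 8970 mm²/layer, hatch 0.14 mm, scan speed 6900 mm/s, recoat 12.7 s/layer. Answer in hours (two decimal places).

Layer count = ceil(40.9 / 0.1) = 409.
Hatch length per layer = 8970 / 0.14 = 64071.4 mm.
Laser time per layer = 64071.4 / 6900, so 9.2857 s.
Layer cycle = 9.2857 + 12.7, so 21.9857 s.
409 layers × 21.9857 s/layer = 8992.1513 s, i.e. 2.50 hours.

2.50 hours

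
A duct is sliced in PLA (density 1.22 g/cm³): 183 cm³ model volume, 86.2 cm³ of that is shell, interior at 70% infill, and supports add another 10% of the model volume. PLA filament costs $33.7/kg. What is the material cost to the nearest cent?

Interior volume = 183 − 86.2, so 96.8 cm³.
Deposited infill = 0.70 × 96.8, so 67.76 cm³.
Support = 0.10 × 183 = 18.3 cm³.
Total printed volume: 86.2 + 67.76 + 18.3 → 172.26 cm³.
Mass = 172.26 × 1.22, so 210.1572 g.
At $33.7/kg: 210.1572/1000 × 33.7 = $7.08.

$7.08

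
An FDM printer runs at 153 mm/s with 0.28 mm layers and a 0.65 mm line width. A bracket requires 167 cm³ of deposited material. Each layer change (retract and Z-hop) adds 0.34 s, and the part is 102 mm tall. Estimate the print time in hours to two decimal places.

Extrusion cross-section = 0.28 × 0.65, so 0.182 mm².
Total extruded path = 167000/0.182 = 917582.4 mm.
Extrusion time: 917582.4 / 153 → 5997.3 s.
Layers = ⌈102/0.28⌉ = 365.
Non-print overhead = 365 × 0.34, so 124.1 s.
Total = 5997.3 + 124.1 = 6121.4 s = 1.70 hours.

1.70 hours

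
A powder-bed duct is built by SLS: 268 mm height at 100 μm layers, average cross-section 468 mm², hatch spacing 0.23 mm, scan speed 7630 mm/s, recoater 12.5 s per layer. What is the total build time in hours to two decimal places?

Number of layers: 268 / 0.1 → 2680 (rounded up).
Hatch length per layer: 468 / 0.23 → 2034.8 mm.
Per-layer scan time = 2034.8 / 7630, so 0.2667 s.
Layer cycle = 0.2667 + 12.5 = 12.7667 s.
Total: 2680 × 12.7667 s = 34214.756 s → 9.50 hours.

9.50 hours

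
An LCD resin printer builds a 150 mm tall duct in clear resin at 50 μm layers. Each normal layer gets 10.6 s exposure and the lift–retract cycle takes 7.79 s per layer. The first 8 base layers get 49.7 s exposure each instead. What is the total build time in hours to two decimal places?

15.41 hours

Layer count = ceil(150 / 0.05) = 3000.
Burn-in layers = 8 × (49.7 + 7.79), so 459.92 s.
Regular layers = 2992 × (10.6 + 7.79) = 55022.88 s.
Total = 459.92 + 55022.88 = 55482.8 s = 15.41 hours.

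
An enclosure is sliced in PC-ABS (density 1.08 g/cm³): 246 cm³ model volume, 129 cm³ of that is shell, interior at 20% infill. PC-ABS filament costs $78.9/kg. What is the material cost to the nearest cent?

Infill region = 246 − 129 = 117 cm³.
Infill volume: 0.20 × 117 → 23.4 cm³.
Deposited volume = 129 + 23.4 = 152.4 cm³.
Mass = 152.4 × 1.08 = 164.592 g.
Cost = 164.592 g / 1000 × $78.9/kg = $12.99.

$12.99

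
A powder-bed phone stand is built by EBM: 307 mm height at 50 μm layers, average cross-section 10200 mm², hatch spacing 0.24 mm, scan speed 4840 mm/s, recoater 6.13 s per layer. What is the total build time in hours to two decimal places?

25.43 hours

Layers = ⌈307/0.05⌉ = 6140.
Per-layer scan distance = 10200 / 0.24, so 42500 mm.
Per-layer scan time = 42500 / 4840, so 8.781 s.
Layer cycle: 8.781 + 6.13 → 14.911 s.
Total: 6140 × 14.911 s = 91553.54 s → 25.43 hours.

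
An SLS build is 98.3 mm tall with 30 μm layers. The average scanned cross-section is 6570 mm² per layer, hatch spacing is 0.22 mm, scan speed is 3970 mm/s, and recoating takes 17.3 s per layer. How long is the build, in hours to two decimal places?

Layer count = ceil(98.3 / 0.03) = 3277.
Per-layer scan distance: 6570 / 0.22 → 29863.6 mm.
Scan time per layer: 29863.6 / 3970 → 7.5223 s.
Layer cycle = 7.5223 + 17.3, so 24.8223 s.
Build time = 3277 × 24.8223 = 81342.6771 s = 22.60 hours.

22.60 hours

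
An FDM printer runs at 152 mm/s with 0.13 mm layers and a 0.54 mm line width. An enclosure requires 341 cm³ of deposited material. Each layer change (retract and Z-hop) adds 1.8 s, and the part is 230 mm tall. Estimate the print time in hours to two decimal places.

Extrusion cross-section = 0.13 × 0.54 = 0.0702 mm².
Total extruded path = 341000/0.0702 = 4857549.9 mm.
Print-move time = 4857549.9 / 152, so 31957.6 s.
Number of layers: 230 / 0.13 → 1770 (rounded up).
Layer-change overhead: 1770 × 1.8 → 3186 s.
Altogether 31957.6 + 3186 = 35143.6 s, i.e. 9.76 hours.

9.76 hours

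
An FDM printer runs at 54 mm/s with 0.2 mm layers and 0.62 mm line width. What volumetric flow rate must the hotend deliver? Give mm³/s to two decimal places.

A: 0.2 × 0.62 → 0.124 mm².
Volumetric flow = 54 × 0.124 = 6.70 mm³/s.

6.70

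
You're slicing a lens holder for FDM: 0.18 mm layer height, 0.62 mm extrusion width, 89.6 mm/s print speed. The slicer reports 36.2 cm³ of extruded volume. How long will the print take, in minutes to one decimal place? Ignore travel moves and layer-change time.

Extrusion cross-section = 0.18 × 0.62 = 0.1116 mm².
Path length: 36200 mm³ / 0.1116 mm² → 324372.8 mm.
Extrusion time = 324372.8 / 89.6 = 3620.2 s.
Converting: 3620.2 s = 60.3 minutes.

60.3 minutes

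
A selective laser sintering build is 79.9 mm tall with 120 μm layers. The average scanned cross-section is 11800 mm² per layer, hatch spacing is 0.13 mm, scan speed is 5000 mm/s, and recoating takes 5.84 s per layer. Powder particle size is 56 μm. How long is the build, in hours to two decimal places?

4.44 hours

Layer count = ceil(79.9 / 0.12) = 666.
Per-layer scan distance = 11800 / 0.13, so 90769.2 mm.
Per-layer scan time = 90769.2 / 5000 = 18.1538 s.
Per-layer time: 18.1538 + 5.84 → 23.9938 s.
Build time = 666 × 23.9938 = 15979.8708 s = 4.44 hours.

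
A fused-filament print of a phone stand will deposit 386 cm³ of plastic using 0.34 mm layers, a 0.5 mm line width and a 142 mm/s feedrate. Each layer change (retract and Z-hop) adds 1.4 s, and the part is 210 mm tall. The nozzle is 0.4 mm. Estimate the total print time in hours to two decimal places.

4.68 hours

Line area = 0.34 × 0.5 = 0.17 mm².
Path length: 386000 mm³ / 0.17 mm² → 2270588.2 mm.
Time extruding = 2270588.2 / 142, so 15990.1 s.
Layers = ⌈210/0.34⌉ = 618.
Layer-change overhead = 618 × 1.4 = 865.2 s.
Total = 15990.1 + 865.2 = 16855.3 s = 4.68 hours.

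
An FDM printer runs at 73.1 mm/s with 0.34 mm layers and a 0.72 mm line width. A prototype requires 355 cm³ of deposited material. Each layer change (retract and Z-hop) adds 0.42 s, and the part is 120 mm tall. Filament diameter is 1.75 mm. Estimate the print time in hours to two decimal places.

5.55 hours

Bead cross-section: 0.34 × 0.72 → 0.2448 mm².
Path length: 355000 mm³ / 0.2448 mm² → 1450163.4 mm.
Time extruding: 1450163.4 / 73.1 → 19838.1 s.
Number of layers: 120 / 0.34 → 353 (rounded up).
Z-hop total = 353 × 0.42 = 148.26 s.
Altogether 19838.1 + 148.26 = 19986.36 s, i.e. 5.55 hours.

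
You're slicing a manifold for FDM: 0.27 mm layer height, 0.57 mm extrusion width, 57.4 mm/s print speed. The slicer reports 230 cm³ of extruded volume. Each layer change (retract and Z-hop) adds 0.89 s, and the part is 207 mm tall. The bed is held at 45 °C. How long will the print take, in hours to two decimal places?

7.42 hours

Line area = 0.27 × 0.57 = 0.1539 mm².
Total extruded path = 230000/0.1539 = 1494476.9 mm.
Print-move time = 1494476.9 / 57.4 = 26036.2 s.
Number of layers: 207 / 0.27 → 767 (rounded up).
Non-print overhead = 767 × 0.89, so 682.63 s.
Altogether 26036.2 + 682.63 = 26718.83 s, i.e. 7.42 hours.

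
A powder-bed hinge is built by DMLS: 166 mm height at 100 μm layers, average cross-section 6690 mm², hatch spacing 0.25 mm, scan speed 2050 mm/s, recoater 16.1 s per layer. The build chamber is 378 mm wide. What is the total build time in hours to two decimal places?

13.44 hours

Layers = ⌈166/0.1⌉ = 1660.
Hatch length per layer: 6690 / 0.25 → 26760 mm.
Laser time per layer = 26760 / 2050 = 13.0537 s.
Per-layer time = 13.0537 + 16.1 = 29.1537 s.
Build time = 1660 × 29.1537 = 48395.142 s = 13.44 hours.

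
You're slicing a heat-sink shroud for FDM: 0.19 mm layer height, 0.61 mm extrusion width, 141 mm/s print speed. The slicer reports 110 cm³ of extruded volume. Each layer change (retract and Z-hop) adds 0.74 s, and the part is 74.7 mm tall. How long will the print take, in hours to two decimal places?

1.95 hours

Extrusion cross-section = 0.19 × 0.61 = 0.1159 mm².
Toolpath length = 110 cm³ / 0.1159 mm² = 110000 / 0.1159 = 949094 mm.
Print-move time = 949094 / 141, so 6731.2 s.
Number of layers: 74.7 / 0.19 → 394 (rounded up).
Non-print overhead = 394 × 0.74 = 291.56 s.
Altogether 6731.2 + 291.56 = 7022.76 s, i.e. 1.95 hours.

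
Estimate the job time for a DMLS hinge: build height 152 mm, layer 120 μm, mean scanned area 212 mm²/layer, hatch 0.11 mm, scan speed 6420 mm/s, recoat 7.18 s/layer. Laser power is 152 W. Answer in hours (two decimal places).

Layers = ⌈152/0.12⌉ = 1267.
Scan path per layer: 212 / 0.11 → 1927.3 mm.
Scan time per layer: 1927.3 / 6420 → 0.3002 s.
Layer cycle: 0.3002 + 7.18 → 7.4802 s.
Build time = 1267 × 7.4802 = 9477.4134 s = 2.63 hours.

2.63 hours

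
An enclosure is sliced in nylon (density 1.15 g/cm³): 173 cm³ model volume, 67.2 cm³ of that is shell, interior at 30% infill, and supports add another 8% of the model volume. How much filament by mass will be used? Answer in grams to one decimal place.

Volume inside the shell = 173 − 67.2 = 105.8 cm³.
Deposited infill = 0.30 × 105.8, so 31.74 cm³.
Support: 0.08 × 173 → 13.84 cm³.
Total extruded = 67.2 + 31.74 + 13.84 = 112.78 cm³.
Mass: 112.78 × 1.15 → 129.697 g.

129.7 g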